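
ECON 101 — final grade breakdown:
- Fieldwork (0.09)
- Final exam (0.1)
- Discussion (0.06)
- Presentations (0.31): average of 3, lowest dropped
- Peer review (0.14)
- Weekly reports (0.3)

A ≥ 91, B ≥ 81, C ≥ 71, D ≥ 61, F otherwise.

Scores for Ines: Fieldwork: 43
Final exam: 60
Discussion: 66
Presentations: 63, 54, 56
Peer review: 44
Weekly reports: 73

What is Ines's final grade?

F

Presentations: drop 54 → average of remaining 2 = 119/2 = 59.5
Weighted total:
  Fieldwork 43 × 0.09 = 3.87
  Final exam 60 × 0.1 = 6
  Discussion 66 × 0.06 = 3.96
  Presentations 59.5 × 0.31 = 18.445
  Peer review 44 × 0.14 = 6.16
  Weekly reports 73 × 0.3 = 21.9
Sum = 60.335
60.335 < 61 → F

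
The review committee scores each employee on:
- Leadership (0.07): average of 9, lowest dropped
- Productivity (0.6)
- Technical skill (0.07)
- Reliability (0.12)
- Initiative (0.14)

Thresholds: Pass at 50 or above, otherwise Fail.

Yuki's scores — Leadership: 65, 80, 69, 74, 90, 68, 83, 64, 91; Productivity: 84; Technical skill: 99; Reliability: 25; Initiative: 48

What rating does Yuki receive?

Leadership: drop 64 → average of remaining 8 = 620/8 = 77.5
Weighted total:
  Leadership 77.5 × 0.07 = 5.425
  Productivity 84 × 0.6 = 50.4
  Technical skill 99 × 0.07 = 6.93
  Reliability 25 × 0.12 = 3
  Initiative 48 × 0.14 = 6.72
Sum = 72.475
72.475 ≥ 50 → Pass

Pass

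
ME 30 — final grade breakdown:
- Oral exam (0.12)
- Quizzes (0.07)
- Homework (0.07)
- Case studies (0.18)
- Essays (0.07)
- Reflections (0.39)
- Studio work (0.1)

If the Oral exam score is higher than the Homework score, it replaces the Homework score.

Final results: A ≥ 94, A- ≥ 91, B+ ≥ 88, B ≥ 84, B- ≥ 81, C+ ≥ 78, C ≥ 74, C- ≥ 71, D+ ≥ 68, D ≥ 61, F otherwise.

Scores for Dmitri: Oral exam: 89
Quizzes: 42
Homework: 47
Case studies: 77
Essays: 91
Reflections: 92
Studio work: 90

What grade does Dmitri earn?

Oral exam (89) > Homework (47), so Homework counts as 89.
Weighted total:
  Oral exam 89 × 0.12 = 10.68
  Quizzes 42 × 0.07 = 2.94
  Homework 89 × 0.07 = 6.23
  Case studies 77 × 0.18 = 13.86
  Essays 91 × 0.07 = 6.37
  Reflections 92 × 0.39 = 35.88
  Studio work 90 × 0.1 = 9
Sum = 84.96
84.96 is ≥ 84 and < 88 → B

B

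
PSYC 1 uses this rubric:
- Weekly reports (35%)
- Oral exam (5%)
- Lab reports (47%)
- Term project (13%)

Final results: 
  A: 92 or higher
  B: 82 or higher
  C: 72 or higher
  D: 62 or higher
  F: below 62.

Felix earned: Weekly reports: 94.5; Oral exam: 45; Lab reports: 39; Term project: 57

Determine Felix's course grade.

Weighted total:
  Weekly reports 94.5 × 0.35 = 33.075
  Oral exam 45 × 0.05 = 2.25
  Lab reports 39 × 0.47 = 18.33
  Term project 57 × 0.13 = 7.41
Sum = 61.065
61.065 < 62 → F

F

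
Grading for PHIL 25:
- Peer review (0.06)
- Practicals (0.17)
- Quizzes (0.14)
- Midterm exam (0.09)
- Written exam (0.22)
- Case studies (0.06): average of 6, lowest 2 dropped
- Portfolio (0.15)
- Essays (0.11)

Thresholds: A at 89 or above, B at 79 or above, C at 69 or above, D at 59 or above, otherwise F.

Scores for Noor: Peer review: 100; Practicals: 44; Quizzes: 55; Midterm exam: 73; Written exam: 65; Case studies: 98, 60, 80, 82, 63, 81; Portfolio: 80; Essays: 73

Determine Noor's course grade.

D

Case studies: drop 60, 63 → average of remaining 4 = 341/4 = 85.25
Weighted total:
  Peer review 100 × 0.06 = 6
  Practicals 44 × 0.17 = 7.48
  Quizzes 55 × 0.14 = 7.7
  Midterm exam 73 × 0.09 = 6.57
  Written exam 65 × 0.22 = 14.3
  Case studies 85.25 × 0.06 = 5.115
  Portfolio 80 × 0.15 = 12
  Essays 73 × 0.11 = 8.03
Sum = 67.195
67.195 is ≥ 59 and < 69 → D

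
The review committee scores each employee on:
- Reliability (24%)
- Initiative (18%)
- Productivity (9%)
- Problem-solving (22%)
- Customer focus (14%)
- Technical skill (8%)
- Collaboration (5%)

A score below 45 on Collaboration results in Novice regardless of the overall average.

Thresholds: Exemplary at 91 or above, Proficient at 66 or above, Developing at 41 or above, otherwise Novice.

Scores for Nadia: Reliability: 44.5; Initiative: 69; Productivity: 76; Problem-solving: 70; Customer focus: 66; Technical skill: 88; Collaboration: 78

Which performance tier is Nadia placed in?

Collaboration score 78 ≥ 45: minimum met.
Weighted total:
  Reliability 44.5 × 0.24 = 10.68
  Initiative 69 × 0.18 = 12.42
  Productivity 76 × 0.09 = 6.84
  Problem-solving 70 × 0.22 = 15.4
  Customer focus 66 × 0.14 = 9.24
  Technical skill 88 × 0.08 = 7.04
  Collaboration 78 × 0.05 = 3.9
Sum = 65.52
65.52 is ≥ 41 and < 66 → Developing

Developing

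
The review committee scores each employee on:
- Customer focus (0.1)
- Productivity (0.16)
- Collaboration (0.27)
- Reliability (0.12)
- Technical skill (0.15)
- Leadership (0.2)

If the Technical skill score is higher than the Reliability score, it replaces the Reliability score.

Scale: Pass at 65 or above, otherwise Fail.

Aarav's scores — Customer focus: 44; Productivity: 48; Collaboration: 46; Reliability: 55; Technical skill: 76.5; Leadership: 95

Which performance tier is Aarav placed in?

Fail

Technical skill (76.5) > Reliability (55), so Reliability counts as 76.5.
Weighted total:
  Customer focus 44 × 0.1 = 4.4
  Productivity 48 × 0.16 = 7.68
  Collaboration 46 × 0.27 = 12.42
  Reliability 76.5 × 0.12 = 9.18
  Technical skill 76.5 × 0.15 = 11.475
  Leadership 95 × 0.2 = 19
Sum = 64.155
64.155 < 65 → Fail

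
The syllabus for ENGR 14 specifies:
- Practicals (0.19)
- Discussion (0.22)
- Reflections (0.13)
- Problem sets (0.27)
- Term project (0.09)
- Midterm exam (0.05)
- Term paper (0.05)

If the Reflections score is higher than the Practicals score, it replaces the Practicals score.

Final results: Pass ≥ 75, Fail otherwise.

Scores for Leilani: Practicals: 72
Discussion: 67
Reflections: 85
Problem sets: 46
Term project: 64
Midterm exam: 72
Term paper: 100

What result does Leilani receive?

Fail

Reflections (85) > Practicals (72), so Practicals counts as 85.
Weighted total:
  Practicals 85 × 0.19 = 16.15
  Discussion 67 × 0.22 = 14.74
  Reflections 85 × 0.13 = 11.05
  Problem sets 46 × 0.27 = 12.42
  Term project 64 × 0.09 = 5.76
  Midterm exam 72 × 0.05 = 3.6
  Term paper 100 × 0.05 = 5
Sum = 68.72
68.72 < 75 → Fail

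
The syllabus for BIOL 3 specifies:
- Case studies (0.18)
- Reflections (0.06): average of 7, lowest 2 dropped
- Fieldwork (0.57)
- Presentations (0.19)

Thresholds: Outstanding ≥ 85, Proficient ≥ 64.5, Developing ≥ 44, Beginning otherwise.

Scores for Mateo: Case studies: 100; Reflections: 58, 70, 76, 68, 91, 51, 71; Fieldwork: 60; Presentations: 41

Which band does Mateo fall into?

Proficient

Reflections: drop 51, 58 → average of remaining 5 = 376/5 = 75.2
Weighted total:
  Case studies 100 × 0.18 = 18
  Reflections 75.2 × 0.06 = 4.512
  Fieldwork 60 × 0.57 = 34.2
  Presentations 41 × 0.19 = 7.79
Sum = 64.502
64.502 is ≥ 64.5 and < 85 → Proficient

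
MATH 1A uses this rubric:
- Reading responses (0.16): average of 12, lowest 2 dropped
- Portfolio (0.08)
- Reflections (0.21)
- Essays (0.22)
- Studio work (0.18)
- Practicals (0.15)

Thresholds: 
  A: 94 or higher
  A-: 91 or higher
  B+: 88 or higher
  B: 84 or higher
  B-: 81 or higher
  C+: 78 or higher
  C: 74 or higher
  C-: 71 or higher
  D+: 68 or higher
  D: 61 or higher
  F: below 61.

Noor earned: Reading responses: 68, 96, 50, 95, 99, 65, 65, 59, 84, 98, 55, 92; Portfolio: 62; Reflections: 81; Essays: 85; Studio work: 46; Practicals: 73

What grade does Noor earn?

Reading responses: drop 50, 55 → average of remaining 10 = 821/10 = 82.1
Weighted total:
  Reading responses 82.1 × 0.16 = 13.136
  Portfolio 62 × 0.08 = 4.96
  Reflections 81 × 0.21 = 17.01
  Essays 85 × 0.22 = 18.7
  Studio work 46 × 0.18 = 8.28
  Practicals 73 × 0.15 = 10.95
Sum = 73.036
73.036 is ≥ 71 and < 74 → C-

C-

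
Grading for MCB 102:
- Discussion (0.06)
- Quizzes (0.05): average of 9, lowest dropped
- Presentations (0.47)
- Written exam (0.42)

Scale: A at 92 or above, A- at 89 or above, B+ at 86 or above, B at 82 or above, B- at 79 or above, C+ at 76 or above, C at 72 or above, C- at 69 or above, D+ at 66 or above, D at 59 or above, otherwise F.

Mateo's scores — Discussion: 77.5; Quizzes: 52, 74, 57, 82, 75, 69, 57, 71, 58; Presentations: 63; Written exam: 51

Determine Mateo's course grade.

Quizzes: drop 52 → average of remaining 8 = 543/8 = 67.875
Weighted total:
  Discussion 77.5 × 0.06 = 4.65
  Quizzes 67.875 × 0.05 = 3.39375
  Presentations 63 × 0.47 = 29.61
  Written exam 51 × 0.42 = 21.42
Sum = 59.07375
59.07375 is ≥ 59 and < 66 → D

D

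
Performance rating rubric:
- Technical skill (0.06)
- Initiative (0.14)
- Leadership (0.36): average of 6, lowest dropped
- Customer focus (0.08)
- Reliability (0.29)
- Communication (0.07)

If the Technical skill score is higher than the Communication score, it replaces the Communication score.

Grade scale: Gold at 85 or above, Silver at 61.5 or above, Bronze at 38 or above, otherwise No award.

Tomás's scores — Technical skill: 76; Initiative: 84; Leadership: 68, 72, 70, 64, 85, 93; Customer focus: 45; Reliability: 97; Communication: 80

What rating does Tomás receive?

Leadership: drop 64 → average of remaining 5 = 388/5 = 77.6
Technical skill (76) ≤ Communication (80), so Communication stays at 80.
Weighted total:
  Technical skill 76 × 0.06 = 4.56
  Initiative 84 × 0.14 = 11.76
  Leadership 77.6 × 0.36 = 27.936
  Customer focus 45 × 0.08 = 3.6
  Reliability 97 × 0.29 = 28.13
  Communication 80 × 0.07 = 5.6
Sum = 81.586
81.586 is ≥ 61.5 and < 85 → Silver

Silver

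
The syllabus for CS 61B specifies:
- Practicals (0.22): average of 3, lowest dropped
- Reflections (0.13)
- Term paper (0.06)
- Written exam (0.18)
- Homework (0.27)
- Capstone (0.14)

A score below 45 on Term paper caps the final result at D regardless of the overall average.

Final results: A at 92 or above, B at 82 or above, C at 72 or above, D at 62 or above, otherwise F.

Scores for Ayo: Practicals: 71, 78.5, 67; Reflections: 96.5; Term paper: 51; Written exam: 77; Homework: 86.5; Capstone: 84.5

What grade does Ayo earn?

C

Practicals: drop 67 → average of remaining 2 = 149.5/2 = 74.75
Term paper score 51 ≥ 45: minimum met.
Weighted total:
  Practicals 74.75 × 0.22 = 16.445
  Reflections 96.5 × 0.13 = 12.545
  Term paper 51 × 0.06 = 3.06
  Written exam 77 × 0.18 = 13.86
  Homework 86.5 × 0.27 = 23.355
  Capstone 84.5 × 0.14 = 11.83
Sum = 81.095
81.095 is ≥ 72 and < 82 → C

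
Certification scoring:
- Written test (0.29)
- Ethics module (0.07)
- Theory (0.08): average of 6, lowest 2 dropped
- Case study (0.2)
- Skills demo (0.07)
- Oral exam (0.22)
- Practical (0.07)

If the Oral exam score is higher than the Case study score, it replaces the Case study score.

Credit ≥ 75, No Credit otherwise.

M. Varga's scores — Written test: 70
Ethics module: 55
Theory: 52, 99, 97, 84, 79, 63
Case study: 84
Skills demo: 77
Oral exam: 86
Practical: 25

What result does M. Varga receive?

Theory: drop 52, 63 → average of remaining 4 = 359/4 = 89.75
Oral exam (86) > Case study (84), so Case study counts as 86.
Weighted total:
  Written test 70 × 0.29 = 20.3
  Ethics module 55 × 0.07 = 3.85
  Theory 89.75 × 0.08 = 7.18
  Case study 86 × 0.2 = 17.2
  Skills demo 77 × 0.07 = 5.39
  Oral exam 86 × 0.22 = 18.92
  Practical 25 × 0.07 = 1.75
Sum = 74.59
74.59 < 75 → No Credit

No Credit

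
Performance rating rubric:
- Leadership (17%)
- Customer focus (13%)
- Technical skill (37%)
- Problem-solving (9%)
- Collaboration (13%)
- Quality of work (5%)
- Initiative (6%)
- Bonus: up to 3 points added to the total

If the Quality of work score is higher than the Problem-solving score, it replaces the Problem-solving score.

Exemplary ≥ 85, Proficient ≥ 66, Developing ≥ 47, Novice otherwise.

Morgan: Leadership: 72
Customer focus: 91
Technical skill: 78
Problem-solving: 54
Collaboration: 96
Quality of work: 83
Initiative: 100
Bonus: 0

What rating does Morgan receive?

Quality of work (83) > Problem-solving (54), so Problem-solving counts as 83.
Weighted total:
  Leadership 72 × 0.17 = 12.24
  Customer focus 91 × 0.13 = 11.83
  Technical skill 78 × 0.37 = 28.86
  Problem-solving 83 × 0.09 = 7.47
  Collaboration 96 × 0.13 = 12.48
  Quality of work 83 × 0.05 = 4.15
  Initiative 100 × 0.06 = 6
Sum = 83.03
Bonus: 83.03 + 0 = 83.03
83.03 is ≥ 66 and < 85 → Proficient

Proficient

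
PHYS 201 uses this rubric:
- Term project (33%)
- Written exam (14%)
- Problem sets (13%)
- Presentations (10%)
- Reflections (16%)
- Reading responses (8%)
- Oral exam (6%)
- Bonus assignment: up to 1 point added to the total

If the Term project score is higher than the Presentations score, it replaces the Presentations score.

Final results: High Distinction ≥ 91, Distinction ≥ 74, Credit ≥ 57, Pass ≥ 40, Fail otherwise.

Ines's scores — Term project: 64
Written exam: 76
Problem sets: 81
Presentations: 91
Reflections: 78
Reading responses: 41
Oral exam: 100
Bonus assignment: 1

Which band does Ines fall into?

Distinction

Term project (64) ≤ Presentations (91), so Presentations stays at 91.
Weighted total:
  Term project 64 × 0.33 = 21.12
  Written exam 76 × 0.14 = 10.64
  Problem sets 81 × 0.13 = 10.53
  Presentations 91 × 0.1 = 9.1
  Reflections 78 × 0.16 = 12.48
  Reading responses 41 × 0.08 = 3.28
  Oral exam 100 × 0.06 = 6
Sum = 73.15
Bonus assignment: 73.15 + 1 = 74.15
74.15 is ≥ 74 and < 91 → Distinction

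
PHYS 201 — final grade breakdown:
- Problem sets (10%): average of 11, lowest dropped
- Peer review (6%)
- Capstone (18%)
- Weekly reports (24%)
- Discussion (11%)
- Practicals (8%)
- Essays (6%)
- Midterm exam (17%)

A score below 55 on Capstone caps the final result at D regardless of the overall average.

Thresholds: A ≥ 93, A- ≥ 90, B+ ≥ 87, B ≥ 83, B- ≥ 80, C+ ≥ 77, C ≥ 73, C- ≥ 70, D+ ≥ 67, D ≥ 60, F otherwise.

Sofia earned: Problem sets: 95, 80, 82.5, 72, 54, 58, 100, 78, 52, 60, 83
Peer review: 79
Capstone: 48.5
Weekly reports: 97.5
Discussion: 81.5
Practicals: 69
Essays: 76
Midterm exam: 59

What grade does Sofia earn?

D

Problem sets: drop 52 → average of remaining 10 = 762.5/10 = 76.25
Capstone score 48.5 < 55: minimum not met.
Weighted total:
  Problem sets 76.25 × 0.1 = 7.625
  Peer review 79 × 0.06 = 4.74
  Capstone 48.5 × 0.18 = 8.73
  Weekly reports 97.5 × 0.24 = 23.4
  Discussion 81.5 × 0.11 = 8.965
  Practicals 69 × 0.08 = 5.52
  Essays 76 × 0.06 = 4.56
  Midterm exam 59 × 0.17 = 10.03
Sum = 73.57
73.57 would be C; cap at D applies → D.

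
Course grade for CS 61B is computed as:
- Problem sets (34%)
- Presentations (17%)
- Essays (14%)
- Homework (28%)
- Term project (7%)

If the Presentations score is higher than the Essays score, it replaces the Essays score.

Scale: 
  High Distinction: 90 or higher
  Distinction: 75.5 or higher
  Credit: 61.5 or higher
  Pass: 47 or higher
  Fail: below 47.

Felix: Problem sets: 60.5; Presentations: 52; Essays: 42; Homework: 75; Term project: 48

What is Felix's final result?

Pass

Presentations (52) > Essays (42), so Essays counts as 52.
Weighted total:
  Problem sets 60.5 × 0.34 = 20.57
  Presentations 52 × 0.17 = 8.84
  Essays 52 × 0.14 = 7.28
  Homework 75 × 0.28 = 21
  Term project 48 × 0.07 = 3.36
Sum = 61.05
61.05 is ≥ 47 and < 61.5 → Pass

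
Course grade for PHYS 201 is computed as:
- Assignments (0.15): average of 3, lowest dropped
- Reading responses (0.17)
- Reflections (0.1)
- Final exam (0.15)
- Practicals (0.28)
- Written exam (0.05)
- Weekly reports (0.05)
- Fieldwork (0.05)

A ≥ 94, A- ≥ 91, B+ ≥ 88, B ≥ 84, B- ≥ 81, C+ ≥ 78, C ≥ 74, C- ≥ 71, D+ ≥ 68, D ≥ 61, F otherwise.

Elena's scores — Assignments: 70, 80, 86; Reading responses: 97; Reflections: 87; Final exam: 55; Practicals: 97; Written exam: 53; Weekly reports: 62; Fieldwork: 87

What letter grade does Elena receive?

Assignments: drop 70 → average of remaining 2 = 166/2 = 83
Weighted total:
  Assignments 83 × 0.15 = 12.45
  Reading responses 97 × 0.17 = 16.49
  Reflections 87 × 0.1 = 8.7
  Final exam 55 × 0.15 = 8.25
  Practicals 97 × 0.28 = 27.16
  Written exam 53 × 0.05 = 2.65
  Weekly reports 62 × 0.05 = 3.1
  Fieldwork 87 × 0.05 = 4.35
Sum = 83.15
83.15 is ≥ 81 and < 84 → B-

B-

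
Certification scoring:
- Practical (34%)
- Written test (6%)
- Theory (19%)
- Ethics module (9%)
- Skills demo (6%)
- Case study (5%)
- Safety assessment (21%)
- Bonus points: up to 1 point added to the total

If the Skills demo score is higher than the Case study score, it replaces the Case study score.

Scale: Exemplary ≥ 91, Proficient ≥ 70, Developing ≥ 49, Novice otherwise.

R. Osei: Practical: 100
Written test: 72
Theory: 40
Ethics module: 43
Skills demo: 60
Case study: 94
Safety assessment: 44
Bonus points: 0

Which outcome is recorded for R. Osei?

Skills demo (60) ≤ Case study (94), so Case study stays at 94.
Weighted total:
  Practical 100 × 0.34 = 34
  Written test 72 × 0.06 = 4.32
  Theory 40 × 0.19 = 7.6
  Ethics module 43 × 0.09 = 3.87
  Skills demo 60 × 0.06 = 3.6
  Case study 94 × 0.05 = 4.7
  Safety assessment 44 × 0.21 = 9.24
Sum = 67.33
Bonus points: 67.33 + 0 = 67.33
67.33 is ≥ 49 and < 70 → Developing

Developing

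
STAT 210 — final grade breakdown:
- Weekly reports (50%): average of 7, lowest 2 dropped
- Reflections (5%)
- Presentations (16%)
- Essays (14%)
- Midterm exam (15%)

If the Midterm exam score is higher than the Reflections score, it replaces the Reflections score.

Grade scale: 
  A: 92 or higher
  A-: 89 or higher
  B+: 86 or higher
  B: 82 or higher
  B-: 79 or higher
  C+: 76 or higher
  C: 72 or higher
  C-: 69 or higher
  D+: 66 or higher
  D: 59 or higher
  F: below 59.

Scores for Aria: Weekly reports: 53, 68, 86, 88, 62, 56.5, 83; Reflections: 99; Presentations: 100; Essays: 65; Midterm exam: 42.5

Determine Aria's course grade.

C

Weekly reports: drop 53, 56.5 → average of remaining 5 = 387/5 = 77.4
Midterm exam (42.5) ≤ Reflections (99), so Reflections stays at 99.
Weighted total:
  Weekly reports 77.4 × 0.5 = 38.7
  Reflections 99 × 0.05 = 4.95
  Presentations 100 × 0.16 = 16
  Essays 65 × 0.14 = 9.1
  Midterm exam 42.5 × 0.15 = 6.375
Sum = 75.125
75.125 is ≥ 72 and < 76 → C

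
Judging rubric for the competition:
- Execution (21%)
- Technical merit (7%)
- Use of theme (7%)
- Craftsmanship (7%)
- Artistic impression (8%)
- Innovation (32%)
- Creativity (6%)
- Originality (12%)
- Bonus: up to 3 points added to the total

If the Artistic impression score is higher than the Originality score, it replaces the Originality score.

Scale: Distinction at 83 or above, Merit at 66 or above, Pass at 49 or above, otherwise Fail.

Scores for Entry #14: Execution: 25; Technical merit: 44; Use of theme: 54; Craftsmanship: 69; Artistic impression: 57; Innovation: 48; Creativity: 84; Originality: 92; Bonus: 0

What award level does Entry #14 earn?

Artistic impression (57) ≤ Originality (92), so Originality stays at 92.
Weighted total:
  Execution 25 × 0.21 = 5.25
  Technical merit 44 × 0.07 = 3.08
  Use of theme 54 × 0.07 = 3.78
  Craftsmanship 69 × 0.07 = 4.83
  Artistic impression 57 × 0.08 = 4.56
  Innovation 48 × 0.32 = 15.36
  Creativity 84 × 0.06 = 5.04
  Originality 92 × 0.12 = 11.04
Sum = 52.94
Bonus: 52.94 + 0 = 52.94
52.94 is ≥ 49 and < 66 → Pass

Pass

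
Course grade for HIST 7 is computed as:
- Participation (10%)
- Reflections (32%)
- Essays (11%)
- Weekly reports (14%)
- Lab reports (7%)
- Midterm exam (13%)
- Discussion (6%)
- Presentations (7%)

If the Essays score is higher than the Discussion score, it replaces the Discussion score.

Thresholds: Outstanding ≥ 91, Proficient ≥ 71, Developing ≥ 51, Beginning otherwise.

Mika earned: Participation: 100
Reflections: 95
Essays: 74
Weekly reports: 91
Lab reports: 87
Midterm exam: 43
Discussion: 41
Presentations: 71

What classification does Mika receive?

Proficient

Essays (74) > Discussion (41), so Discussion counts as 74.
Weighted total:
  Participation 100 × 0.1 = 10
  Reflections 95 × 0.32 = 30.4
  Essays 74 × 0.11 = 8.14
  Weekly reports 91 × 0.14 = 12.74
  Lab reports 87 × 0.07 = 6.09
  Midterm exam 43 × 0.13 = 5.59
  Discussion 74 × 0.06 = 4.44
  Presentations 71 × 0.07 = 4.97
Sum = 82.37
82.37 is ≥ 71 and < 91 → Proficient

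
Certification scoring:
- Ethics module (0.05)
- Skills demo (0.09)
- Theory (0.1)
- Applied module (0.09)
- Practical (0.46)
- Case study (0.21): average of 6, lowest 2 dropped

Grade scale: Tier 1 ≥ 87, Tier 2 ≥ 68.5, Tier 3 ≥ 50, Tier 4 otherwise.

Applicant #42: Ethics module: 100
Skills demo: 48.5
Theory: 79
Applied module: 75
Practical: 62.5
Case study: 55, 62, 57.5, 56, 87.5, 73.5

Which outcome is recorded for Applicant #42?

Case study: drop 55, 56 → average of remaining 4 = 280.5/4 = 70.125
Weighted total:
  Ethics module 100 × 0.05 = 5
  Skills demo 48.5 × 0.09 = 4.365
  Theory 79 × 0.1 = 7.9
  Applied module 75 × 0.09 = 6.75
  Practical 62.5 × 0.46 = 28.75
  Case study 70.125 × 0.21 = 14.72625
Sum = 67.49125
67.49125 is ≥ 50 and < 68.5 → Tier 3

Tier 3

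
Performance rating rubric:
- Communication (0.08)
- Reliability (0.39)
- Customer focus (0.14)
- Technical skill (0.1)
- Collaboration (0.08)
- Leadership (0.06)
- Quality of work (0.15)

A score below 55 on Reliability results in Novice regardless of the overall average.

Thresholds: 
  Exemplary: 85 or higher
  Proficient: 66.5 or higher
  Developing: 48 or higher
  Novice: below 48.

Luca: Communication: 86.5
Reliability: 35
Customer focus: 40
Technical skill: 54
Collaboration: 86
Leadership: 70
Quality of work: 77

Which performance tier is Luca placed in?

Reliability score 35 < 55: minimum not met.
Weighted total:
  Communication 86.5 × 0.08 = 6.92
  Reliability 35 × 0.39 = 13.65
  Customer focus 40 × 0.14 = 5.6
  Technical skill 54 × 0.1 = 5.4
  Collaboration 86 × 0.08 = 6.88
  Leadership 70 × 0.06 = 4.2
  Quality of work 77 × 0.15 = 11.55
Sum = 54.2
Because the Reliability minimum was not met, the result is Novice.

Novice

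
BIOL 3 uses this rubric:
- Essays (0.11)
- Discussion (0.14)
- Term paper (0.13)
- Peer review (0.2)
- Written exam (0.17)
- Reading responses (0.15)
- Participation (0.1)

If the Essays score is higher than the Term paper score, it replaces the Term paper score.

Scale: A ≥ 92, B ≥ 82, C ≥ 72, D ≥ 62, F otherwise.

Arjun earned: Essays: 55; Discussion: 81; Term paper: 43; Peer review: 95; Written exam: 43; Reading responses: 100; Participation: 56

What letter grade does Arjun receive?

D

Essays (55) > Term paper (43), so Term paper counts as 55.
Weighted total:
  Essays 55 × 0.11 = 6.05
  Discussion 81 × 0.14 = 11.34
  Term paper 55 × 0.13 = 7.15
  Peer review 95 × 0.2 = 19
  Written exam 43 × 0.17 = 7.31
  Reading responses 100 × 0.15 = 15
  Participation 56 × 0.1 = 5.6
Sum = 71.45
71.45 is ≥ 62 and < 72 → D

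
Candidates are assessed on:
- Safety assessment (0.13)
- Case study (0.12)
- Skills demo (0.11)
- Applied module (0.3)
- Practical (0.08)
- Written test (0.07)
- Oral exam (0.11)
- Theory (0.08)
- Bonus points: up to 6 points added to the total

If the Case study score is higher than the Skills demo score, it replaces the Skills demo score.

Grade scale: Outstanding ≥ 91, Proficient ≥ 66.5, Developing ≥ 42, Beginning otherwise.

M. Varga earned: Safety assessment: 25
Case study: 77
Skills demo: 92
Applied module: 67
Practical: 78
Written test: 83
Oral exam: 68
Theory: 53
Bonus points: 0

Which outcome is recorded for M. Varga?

Case study (77) ≤ Skills demo (92), so Skills demo stays at 92.
Weighted total:
  Safety assessment 25 × 0.13 = 3.25
  Case study 77 × 0.12 = 9.24
  Skills demo 92 × 0.11 = 10.12
  Applied module 67 × 0.3 = 20.1
  Practical 78 × 0.08 = 6.24
  Written test 83 × 0.07 = 5.81
  Oral exam 68 × 0.11 = 7.48
  Theory 53 × 0.08 = 4.24
Sum = 66.48
Bonus points: 66.48 + 0 = 66.48
66.48 is ≥ 42 and < 66.5 → Developing

Developing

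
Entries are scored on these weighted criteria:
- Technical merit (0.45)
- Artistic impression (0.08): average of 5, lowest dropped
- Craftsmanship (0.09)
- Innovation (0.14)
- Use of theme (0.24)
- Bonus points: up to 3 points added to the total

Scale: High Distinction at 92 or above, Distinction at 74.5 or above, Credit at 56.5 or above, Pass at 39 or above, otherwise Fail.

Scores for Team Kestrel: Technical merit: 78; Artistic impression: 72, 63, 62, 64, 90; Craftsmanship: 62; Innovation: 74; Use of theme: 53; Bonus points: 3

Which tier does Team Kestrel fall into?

Credit

Artistic impression: drop 62 → average of remaining 4 = 289/4 = 72.25
Weighted total:
  Technical merit 78 × 0.45 = 35.1
  Artistic impression 72.25 × 0.08 = 5.78
  Craftsmanship 62 × 0.09 = 5.58
  Innovation 74 × 0.14 = 10.36
  Use of theme 53 × 0.24 = 12.72
Sum = 69.54
Bonus points: 69.54 + 3 = 72.54
72.54 is ≥ 56.5 and < 74.5 → Credit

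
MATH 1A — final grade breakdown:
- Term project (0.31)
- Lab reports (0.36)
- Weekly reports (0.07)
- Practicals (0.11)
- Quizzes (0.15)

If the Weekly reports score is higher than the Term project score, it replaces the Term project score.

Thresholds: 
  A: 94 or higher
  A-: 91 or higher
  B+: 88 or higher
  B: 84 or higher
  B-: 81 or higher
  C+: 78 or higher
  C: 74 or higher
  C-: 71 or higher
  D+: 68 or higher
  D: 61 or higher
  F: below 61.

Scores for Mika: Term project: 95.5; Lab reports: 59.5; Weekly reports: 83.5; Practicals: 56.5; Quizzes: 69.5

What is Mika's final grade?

Weekly reports (83.5) ≤ Term project (95.5), so Term project stays at 95.5.
Weighted total:
  Term project 95.5 × 0.31 = 29.605
  Lab reports 59.5 × 0.36 = 21.42
  Weekly reports 83.5 × 0.07 = 5.845
  Practicals 56.5 × 0.11 = 6.215
  Quizzes 69.5 × 0.15 = 10.425
Sum = 73.51
73.51 is ≥ 71 and < 74 → C-

C-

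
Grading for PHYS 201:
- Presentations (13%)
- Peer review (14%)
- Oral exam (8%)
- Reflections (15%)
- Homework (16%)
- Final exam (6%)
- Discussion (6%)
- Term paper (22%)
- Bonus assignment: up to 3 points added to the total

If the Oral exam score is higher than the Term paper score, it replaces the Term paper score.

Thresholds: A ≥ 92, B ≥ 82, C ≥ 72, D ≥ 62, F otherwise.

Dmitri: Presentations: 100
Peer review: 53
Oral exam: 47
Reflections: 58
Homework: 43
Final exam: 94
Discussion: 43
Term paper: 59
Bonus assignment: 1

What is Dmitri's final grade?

F

Oral exam (47) ≤ Term paper (59), so Term paper stays at 59.
Weighted total:
  Presentations 100 × 0.13 = 13
  Peer review 53 × 0.14 = 7.42
  Oral exam 47 × 0.08 = 3.76
  Reflections 58 × 0.15 = 8.7
  Homework 43 × 0.16 = 6.88
  Final exam 94 × 0.06 = 5.64
  Discussion 43 × 0.06 = 2.58
  Term paper 59 × 0.22 = 12.98
Sum = 60.96
Bonus assignment: 60.96 + 1 = 61.96
61.96 < 62 → F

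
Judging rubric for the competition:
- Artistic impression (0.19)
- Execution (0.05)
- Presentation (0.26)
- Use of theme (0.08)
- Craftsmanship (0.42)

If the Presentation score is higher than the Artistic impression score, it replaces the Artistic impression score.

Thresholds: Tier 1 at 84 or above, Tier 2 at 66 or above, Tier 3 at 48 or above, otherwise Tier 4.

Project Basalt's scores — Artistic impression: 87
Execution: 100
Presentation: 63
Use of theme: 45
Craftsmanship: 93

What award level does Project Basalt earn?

Tier 2

Presentation (63) ≤ Artistic impression (87), so Artistic impression stays at 87.
Weighted total:
  Artistic impression 87 × 0.19 = 16.53
  Execution 100 × 0.05 = 5
  Presentation 63 × 0.26 = 16.38
  Use of theme 45 × 0.08 = 3.6
  Craftsmanship 93 × 0.42 = 39.06
Sum = 80.57
80.57 is ≥ 66 and < 84 → Tier 2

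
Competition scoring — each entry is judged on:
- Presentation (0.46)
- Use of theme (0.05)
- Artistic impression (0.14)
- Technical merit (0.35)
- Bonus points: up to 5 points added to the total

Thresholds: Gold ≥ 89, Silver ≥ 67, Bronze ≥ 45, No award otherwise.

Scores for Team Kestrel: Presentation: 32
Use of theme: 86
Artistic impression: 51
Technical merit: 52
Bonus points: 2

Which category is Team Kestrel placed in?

Bronze

Weighted total:
  Presentation 32 × 0.46 = 14.72
  Use of theme 86 × 0.05 = 4.3
  Artistic impression 51 × 0.14 = 7.14
  Technical merit 52 × 0.35 = 18.2
Sum = 44.36
Bonus points: 44.36 + 2 = 46.36
46.36 is ≥ 45 and < 67 → Bronze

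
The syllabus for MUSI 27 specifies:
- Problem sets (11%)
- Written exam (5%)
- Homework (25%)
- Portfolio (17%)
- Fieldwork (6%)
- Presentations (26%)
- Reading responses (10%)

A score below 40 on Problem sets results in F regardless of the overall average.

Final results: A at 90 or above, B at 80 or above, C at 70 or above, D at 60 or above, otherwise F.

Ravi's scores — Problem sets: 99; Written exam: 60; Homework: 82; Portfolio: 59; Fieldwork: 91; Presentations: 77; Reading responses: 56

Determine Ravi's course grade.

Problem sets score 99 ≥ 40: minimum met.
Weighted total:
  Problem sets 99 × 0.11 = 10.89
  Written exam 60 × 0.05 = 3
  Homework 82 × 0.25 = 20.5
  Portfolio 59 × 0.17 = 10.03
  Fieldwork 91 × 0.06 = 5.46
  Presentations 77 × 0.26 = 20.02
  Reading responses 56 × 0.1 = 5.6
Sum = 75.5
75.5 is ≥ 70 and < 80 → C

C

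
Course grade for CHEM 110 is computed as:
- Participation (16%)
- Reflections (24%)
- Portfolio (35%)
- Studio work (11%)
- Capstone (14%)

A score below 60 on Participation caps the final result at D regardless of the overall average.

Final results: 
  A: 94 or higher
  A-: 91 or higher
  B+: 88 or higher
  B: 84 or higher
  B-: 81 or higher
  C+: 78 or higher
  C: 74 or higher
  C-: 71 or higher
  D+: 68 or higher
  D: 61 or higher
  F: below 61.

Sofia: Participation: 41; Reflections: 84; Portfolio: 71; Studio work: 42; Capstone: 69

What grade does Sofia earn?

Participation score 41 < 60: minimum not met.
Weighted total:
  Participation 41 × 0.16 = 6.56
  Reflections 84 × 0.24 = 20.16
  Portfolio 71 × 0.35 = 24.85
  Studio work 42 × 0.11 = 4.62
  Capstone 69 × 0.14 = 9.66
Sum = 65.85
65.85 would be D; cap at D applies → D.

D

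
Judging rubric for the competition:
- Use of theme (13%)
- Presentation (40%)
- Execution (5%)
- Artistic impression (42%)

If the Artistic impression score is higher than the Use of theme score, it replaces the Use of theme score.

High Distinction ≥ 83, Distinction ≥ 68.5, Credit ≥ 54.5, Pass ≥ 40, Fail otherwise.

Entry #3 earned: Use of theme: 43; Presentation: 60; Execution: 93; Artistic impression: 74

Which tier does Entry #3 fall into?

Artistic impression (74) > Use of theme (43), so Use of theme counts as 74.
Weighted total:
  Use of theme 74 × 0.13 = 9.62
  Presentation 60 × 0.4 = 24
  Execution 93 × 0.05 = 4.65
  Artistic impression 74 × 0.42 = 31.08
Sum = 69.35
69.35 is ≥ 68.5 and < 83 → Distinction

Distinction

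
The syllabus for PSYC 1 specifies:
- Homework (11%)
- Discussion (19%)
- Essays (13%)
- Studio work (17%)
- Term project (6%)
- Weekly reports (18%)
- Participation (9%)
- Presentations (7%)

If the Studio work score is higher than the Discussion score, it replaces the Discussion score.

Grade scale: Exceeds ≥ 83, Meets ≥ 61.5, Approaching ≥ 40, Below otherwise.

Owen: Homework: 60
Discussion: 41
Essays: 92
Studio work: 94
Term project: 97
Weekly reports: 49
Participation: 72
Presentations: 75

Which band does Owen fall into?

Meets

Studio work (94) > Discussion (41), so Discussion counts as 94.
Weighted total:
  Homework 60 × 0.11 = 6.6
  Discussion 94 × 0.19 = 17.86
  Essays 92 × 0.13 = 11.96
  Studio work 94 × 0.17 = 15.98
  Term project 97 × 0.06 = 5.82
  Weekly reports 49 × 0.18 = 8.82
  Participation 72 × 0.09 = 6.48
  Presentations 75 × 0.07 = 5.25
Sum = 78.77
78.77 is ≥ 61.5 and < 83 → Meets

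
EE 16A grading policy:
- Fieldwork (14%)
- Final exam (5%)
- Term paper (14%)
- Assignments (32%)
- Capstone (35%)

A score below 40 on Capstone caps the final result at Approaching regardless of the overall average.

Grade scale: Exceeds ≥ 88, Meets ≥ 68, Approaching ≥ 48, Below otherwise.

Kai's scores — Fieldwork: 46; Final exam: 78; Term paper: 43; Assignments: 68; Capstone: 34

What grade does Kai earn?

Approaching

Capstone score 34 < 40: minimum not met.
Weighted total:
  Fieldwork 46 × 0.14 = 6.44
  Final exam 78 × 0.05 = 3.9
  Term paper 43 × 0.14 = 6.02
  Assignments 68 × 0.32 = 21.76
  Capstone 34 × 0.35 = 11.9
Sum = 50.02
50.02 would be Approaching; cap at Approaching applies → Approaching.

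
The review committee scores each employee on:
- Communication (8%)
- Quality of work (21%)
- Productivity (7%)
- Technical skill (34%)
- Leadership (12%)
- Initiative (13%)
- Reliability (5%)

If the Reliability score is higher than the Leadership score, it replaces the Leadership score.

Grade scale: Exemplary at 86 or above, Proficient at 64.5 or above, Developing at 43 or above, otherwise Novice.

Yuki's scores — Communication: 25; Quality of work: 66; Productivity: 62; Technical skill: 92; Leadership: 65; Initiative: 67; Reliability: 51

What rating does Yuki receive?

Proficient

Reliability (51) ≤ Leadership (65), so Leadership stays at 65.
Weighted total:
  Communication 25 × 0.08 = 2
  Quality of work 66 × 0.21 = 13.86
  Productivity 62 × 0.07 = 4.34
  Technical skill 92 × 0.34 = 31.28
  Leadership 65 × 0.12 = 7.8
  Initiative 67 × 0.13 = 8.71
  Reliability 51 × 0.05 = 2.55
Sum = 70.54
70.54 is ≥ 64.5 and < 86 → Proficient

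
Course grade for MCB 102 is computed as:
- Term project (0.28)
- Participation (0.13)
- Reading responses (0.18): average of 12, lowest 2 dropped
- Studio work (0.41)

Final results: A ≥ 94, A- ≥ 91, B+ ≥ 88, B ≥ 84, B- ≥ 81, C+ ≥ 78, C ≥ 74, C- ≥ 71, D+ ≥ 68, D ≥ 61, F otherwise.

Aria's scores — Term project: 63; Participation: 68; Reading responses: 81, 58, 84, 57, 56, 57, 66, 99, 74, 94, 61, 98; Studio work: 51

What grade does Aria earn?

Reading responses: drop 56, 57 → average of remaining 10 = 772/10 = 77.2
Weighted total:
  Term project 63 × 0.28 = 17.64
  Participation 68 × 0.13 = 8.84
  Reading responses 77.2 × 0.18 = 13.896
  Studio work 51 × 0.41 = 20.91
Sum = 61.286
61.286 is ≥ 61 and < 68 → D

D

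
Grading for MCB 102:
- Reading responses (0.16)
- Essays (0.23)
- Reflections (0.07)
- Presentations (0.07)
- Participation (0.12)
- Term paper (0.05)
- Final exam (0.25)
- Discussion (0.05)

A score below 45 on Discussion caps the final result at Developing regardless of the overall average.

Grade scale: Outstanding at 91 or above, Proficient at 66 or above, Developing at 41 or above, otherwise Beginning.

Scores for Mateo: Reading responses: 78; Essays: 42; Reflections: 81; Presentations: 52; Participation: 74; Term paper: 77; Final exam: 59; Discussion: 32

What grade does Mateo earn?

Discussion score 32 < 45: minimum not met.
Weighted total:
  Reading responses 78 × 0.16 = 12.48
  Essays 42 × 0.23 = 9.66
  Reflections 81 × 0.07 = 5.67
  Presentations 52 × 0.07 = 3.64
  Participation 74 × 0.12 = 8.88
  Term paper 77 × 0.05 = 3.85
  Final exam 59 × 0.25 = 14.75
  Discussion 32 × 0.05 = 1.6
Sum = 60.53
60.53 would be Developing; cap at Developing applies → Developing.

Developing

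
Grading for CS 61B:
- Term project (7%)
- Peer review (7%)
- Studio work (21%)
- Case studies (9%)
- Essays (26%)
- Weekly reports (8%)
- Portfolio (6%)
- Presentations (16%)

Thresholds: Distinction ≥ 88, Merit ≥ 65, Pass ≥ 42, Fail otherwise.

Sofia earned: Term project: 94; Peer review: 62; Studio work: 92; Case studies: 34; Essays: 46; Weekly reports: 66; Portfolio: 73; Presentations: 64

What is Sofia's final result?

Merit

Weighted total:
  Term project 94 × 0.07 = 6.58
  Peer review 62 × 0.07 = 4.34
  Studio work 92 × 0.21 = 19.32
  Case studies 34 × 0.09 = 3.06
  Essays 46 × 0.26 = 11.96
  Weekly reports 66 × 0.08 = 5.28
  Portfolio 73 × 0.06 = 4.38
  Presentations 64 × 0.16 = 10.24
Sum = 65.16
65.16 is ≥ 65 and < 88 → Merit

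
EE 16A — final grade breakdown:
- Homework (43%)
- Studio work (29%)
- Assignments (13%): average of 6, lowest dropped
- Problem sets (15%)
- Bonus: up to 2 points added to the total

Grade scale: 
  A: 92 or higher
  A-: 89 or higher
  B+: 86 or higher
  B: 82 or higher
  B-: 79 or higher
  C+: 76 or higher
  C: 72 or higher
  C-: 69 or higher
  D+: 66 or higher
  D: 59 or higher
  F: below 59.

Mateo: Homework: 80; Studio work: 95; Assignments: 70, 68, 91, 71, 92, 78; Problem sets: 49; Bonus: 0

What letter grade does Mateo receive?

Assignments: drop 68 → average of remaining 5 = 402/5 = 80.4
Weighted total:
  Homework 80 × 0.43 = 34.4
  Studio work 95 × 0.29 = 27.55
  Assignments 80.4 × 0.13 = 10.452
  Problem sets 49 × 0.15 = 7.35
Sum = 79.752
Bonus: 79.752 + 0 = 79.752
79.752 is ≥ 79 and < 82 → B-

B-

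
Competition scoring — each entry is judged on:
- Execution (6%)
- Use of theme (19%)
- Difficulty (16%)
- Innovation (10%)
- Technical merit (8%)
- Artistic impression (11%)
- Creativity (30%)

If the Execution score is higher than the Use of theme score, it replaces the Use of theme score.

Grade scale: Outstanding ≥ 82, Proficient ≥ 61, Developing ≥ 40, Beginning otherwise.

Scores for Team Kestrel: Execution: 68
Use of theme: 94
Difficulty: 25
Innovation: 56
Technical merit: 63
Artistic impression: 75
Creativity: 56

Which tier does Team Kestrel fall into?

Proficient

Execution (68) ≤ Use of theme (94), so Use of theme stays at 94.
Weighted total:
  Execution 68 × 0.06 = 4.08
  Use of theme 94 × 0.19 = 17.86
  Difficulty 25 × 0.16 = 4
  Innovation 56 × 0.1 = 5.6
  Technical merit 63 × 0.08 = 5.04
  Artistic impression 75 × 0.11 = 8.25
  Creativity 56 × 0.3 = 16.8
Sum = 61.63
61.63 is ≥ 61 and < 82 → Proficient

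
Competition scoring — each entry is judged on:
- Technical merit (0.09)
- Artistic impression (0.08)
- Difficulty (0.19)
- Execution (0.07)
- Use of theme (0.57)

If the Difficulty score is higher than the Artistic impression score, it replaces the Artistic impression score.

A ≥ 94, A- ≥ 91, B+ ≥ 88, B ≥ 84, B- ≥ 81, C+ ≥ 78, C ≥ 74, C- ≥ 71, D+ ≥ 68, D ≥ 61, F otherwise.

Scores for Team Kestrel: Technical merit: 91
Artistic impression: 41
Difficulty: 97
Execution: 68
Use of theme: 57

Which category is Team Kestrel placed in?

Difficulty (97) > Artistic impression (41), so Artistic impression counts as 97.
Weighted total:
  Technical merit 91 × 0.09 = 8.19
  Artistic impression 97 × 0.08 = 7.76
  Difficulty 97 × 0.19 = 18.43
  Execution 68 × 0.07 = 4.76
  Use of theme 57 × 0.57 = 32.49
Sum = 71.63
71.63 is ≥ 71 and < 74 → C-

C-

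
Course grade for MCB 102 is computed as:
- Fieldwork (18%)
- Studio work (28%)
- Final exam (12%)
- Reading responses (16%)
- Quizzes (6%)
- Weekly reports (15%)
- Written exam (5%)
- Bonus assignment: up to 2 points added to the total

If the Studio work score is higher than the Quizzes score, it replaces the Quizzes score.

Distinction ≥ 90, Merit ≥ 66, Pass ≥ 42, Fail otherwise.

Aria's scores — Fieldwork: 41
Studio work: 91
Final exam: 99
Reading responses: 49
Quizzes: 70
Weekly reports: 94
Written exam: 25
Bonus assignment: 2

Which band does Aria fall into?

Studio work (91) > Quizzes (70), so Quizzes counts as 91.
Weighted total:
  Fieldwork 41 × 0.18 = 7.38
  Studio work 91 × 0.28 = 25.48
  Final exam 99 × 0.12 = 11.88
  Reading responses 49 × 0.16 = 7.84
  Quizzes 91 × 0.06 = 5.46
  Weekly reports 94 × 0.15 = 14.1
  Written exam 25 × 0.05 = 1.25
Sum = 73.39
Bonus assignment: 73.39 + 2 = 75.39
75.39 is ≥ 66 and < 90 → Merit

Merit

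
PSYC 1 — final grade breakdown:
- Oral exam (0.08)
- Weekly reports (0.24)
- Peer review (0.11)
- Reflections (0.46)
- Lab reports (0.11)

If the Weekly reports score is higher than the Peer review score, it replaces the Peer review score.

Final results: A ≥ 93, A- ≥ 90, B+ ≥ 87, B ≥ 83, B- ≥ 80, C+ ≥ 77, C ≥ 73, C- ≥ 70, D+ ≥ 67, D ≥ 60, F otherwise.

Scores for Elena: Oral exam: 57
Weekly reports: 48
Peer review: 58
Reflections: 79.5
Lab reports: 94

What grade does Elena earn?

D+

Weekly reports (48) ≤ Peer review (58), so Peer review stays at 58.
Weighted total:
  Oral exam 57 × 0.08 = 4.56
  Weekly reports 48 × 0.24 = 11.52
  Peer review 58 × 0.11 = 6.38
  Reflections 79.5 × 0.46 = 36.57
  Lab reports 94 × 0.11 = 10.34
Sum = 69.37
69.37 is ≥ 67 and < 70 → D+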